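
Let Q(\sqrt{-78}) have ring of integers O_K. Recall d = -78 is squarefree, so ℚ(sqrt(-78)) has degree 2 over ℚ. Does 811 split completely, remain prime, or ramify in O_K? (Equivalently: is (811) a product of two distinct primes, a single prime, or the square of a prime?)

p splits

-78 mod 4 = 2, hence disc K = 4·(-78) = -312 and O_K = ℤ[√-78].
811 ∤ -312, so 811 is unramified.
Legendre symbol by Euler's criterion: (-78/811) ≡ (-78)^405 ≡ 1 (mod 811), i.e. (-78/811) = 1.
d is a quadratic residue mod p, hence 811 splits in O_K.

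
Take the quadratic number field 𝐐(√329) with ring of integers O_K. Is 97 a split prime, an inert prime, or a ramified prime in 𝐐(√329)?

329 mod 4 = 1, hence disc K = 329 and O_K = ℤ[(1+√329)/2].
Since gcd(97, 329) = 1 the prime 97 does not ramify.
Legendre symbol by Euler's criterion: (329/97) ≡ 329^48 ≡ 96 (mod 97), i.e. (329/97) = -1.
d is a non-residue mod p, hence 97 remains inert in O_K.

p is inert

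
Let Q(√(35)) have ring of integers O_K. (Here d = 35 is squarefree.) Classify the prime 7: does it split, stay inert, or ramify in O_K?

7 is ramified

35 mod 4 = 3, hence disc K = 4·35 = 140 and O_K = ℤ[√35].
disc(K) = 140 = 7·20, so p = 7 is ramified.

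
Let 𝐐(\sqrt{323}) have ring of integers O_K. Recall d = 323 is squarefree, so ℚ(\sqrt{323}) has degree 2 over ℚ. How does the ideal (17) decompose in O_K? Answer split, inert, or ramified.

17 is ramified

d = 323 ≡ 3 (mod 4), so O_K = ℤ[√323] and disc(K) = 4d = 1292.
disc(K) = 1292 = 17·76, so p = 17 is ramified.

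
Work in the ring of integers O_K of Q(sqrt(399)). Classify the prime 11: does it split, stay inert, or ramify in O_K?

Since 399 ≢ 1 mod 4, the ring of integers is ℤ[√399] with discriminant 4·399 = 1596.
11 ∤ 1596, so 11 is unramified.
Euler's criterion: 399^5 mod 11 = 1. Thus (399|11) = 1.
d is a quadratic residue mod p, hence 11 splits in O_K.

p splits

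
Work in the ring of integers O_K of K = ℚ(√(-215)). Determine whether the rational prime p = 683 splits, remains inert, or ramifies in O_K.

inert

-215 mod 4 = 1, hence disc K = -215 and O_K = ℤ[(1+√-215)/2].
Since gcd(683, -215) = 1 the prime 683 does not ramify.
Euler's criterion: (-215)^341 mod 683 = 682. Thus (-215|683) = -1.
d is a non-residue mod p, hence 683 remains inert in O_K.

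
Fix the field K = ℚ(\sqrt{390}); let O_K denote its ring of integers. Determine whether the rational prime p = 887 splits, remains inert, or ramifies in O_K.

d = 390 ≡ 2 (mod 4), so O_K = ℤ[√390] and disc(K) = 4d = 1560.
disc(K) = 1560 is not divisible by 887; 887 is unramified.
Compute (390/887) via Euler: 390^((887-1)/2) mod 887 = 886, so (390/887) = -1.
Legendre symbol -1 ⇒ 887 is inert.

inert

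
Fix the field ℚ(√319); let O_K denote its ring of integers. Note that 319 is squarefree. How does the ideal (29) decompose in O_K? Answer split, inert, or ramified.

Since 319 ≢ 1 mod 4, the ring of integers is ℤ[√319] with discriminant 4·319 = 1276.
disc(K) = 1276 = 29·44, so p = 29 is ramified.

29 is ramified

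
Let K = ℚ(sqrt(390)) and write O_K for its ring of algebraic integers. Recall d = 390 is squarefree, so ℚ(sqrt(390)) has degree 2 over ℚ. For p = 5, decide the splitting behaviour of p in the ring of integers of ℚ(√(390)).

Since 390 ≢ 1 mod 4, the ring of integers is ℤ[√390] with discriminant 4·390 = 1560.
disc(K) = 1560 = 5·312, so p = 5 is ramified.

ramified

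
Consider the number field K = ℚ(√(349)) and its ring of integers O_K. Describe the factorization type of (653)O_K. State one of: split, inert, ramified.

653 splits in O_K

Since 349 ≡ 1 mod 4, the ring of integers is ℤ[(1+√349)/2] with discriminant 349.
Since gcd(653, 349) = 1 the prime 653 does not ramify.
(349/653) = 349^326 mod 653 = 1, giving Legendre symbol 1.
(349/653) = 1, so 653 splits.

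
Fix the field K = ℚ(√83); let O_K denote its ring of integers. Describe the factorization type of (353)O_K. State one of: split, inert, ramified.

Since 83 ≢ 1 mod 4, the ring of integers is ℤ[√83] with discriminant 4·83 = 332.
Since gcd(353, 332) = 1 the prime 353 does not ramify.
Euler's criterion: 83^176 mod 353 = 1. Thus (83|353) = 1.
Legendre symbol 1 ⇒ 353 is split.

p splits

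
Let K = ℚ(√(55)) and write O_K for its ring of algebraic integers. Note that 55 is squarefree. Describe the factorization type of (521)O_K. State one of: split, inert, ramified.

d = 55 ≡ 3 (mod 4), so O_K = ℤ[√55] and disc(K) = 4d = 220.
521 ∤ 220, so 521 is unramified.
Compute (55/521) via Euler: 55^((521-1)/2) mod 521 = 1, so (55/521) = 1.
(55/521) = 1, so 521 splits.

split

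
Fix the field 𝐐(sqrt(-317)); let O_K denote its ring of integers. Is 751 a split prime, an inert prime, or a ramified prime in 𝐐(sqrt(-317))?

751 splits in O_K

d = -317 ≡ 3 (mod 4), so O_K = ℤ[√-317] and disc(K) = 4d = -1268.
disc(K) = -1268 is not divisible by 751; 751 is unramified.
Compute (-317/751) via Euler: 434^((751-1)/2) mod 751 = 1, so (-317/751) = 1.
Legendre symbol 1 ⇒ 751 is split.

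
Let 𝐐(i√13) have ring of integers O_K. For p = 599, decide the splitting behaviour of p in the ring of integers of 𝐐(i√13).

inert

-13 mod 4 = 3, hence disc K = 4·(-13) = -52 and O_K = ℤ[√-13].
599 ∤ -52, so 599 is unramified.
Compute (-13/599) via Euler: 586^((599-1)/2) mod 599 = 598, so (-13/599) = -1.
Legendre symbol -1 ⇒ 599 is inert.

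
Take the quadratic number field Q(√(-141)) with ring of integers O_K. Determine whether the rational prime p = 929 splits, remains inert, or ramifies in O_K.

d = -141 ≡ 3 (mod 4), so O_K = ℤ[√-141] and disc(K) = 4d = -564.
disc(K) = -564 is not divisible by 929; 929 is unramified.
Legendre symbol by Euler's criterion: (-141/929) ≡ (-141)^464 ≡ 928 (mod 929), i.e. (-141/929) = -1.
Legendre symbol -1 ⇒ 929 is inert.

inert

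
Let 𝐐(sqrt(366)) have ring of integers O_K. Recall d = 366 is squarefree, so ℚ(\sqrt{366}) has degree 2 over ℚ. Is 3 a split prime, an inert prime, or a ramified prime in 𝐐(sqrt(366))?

Since 366 ≢ 1 mod 4, the ring of integers is ℤ[√366] with discriminant 4·366 = 1464.
disc(K) = 1464 = 3·488, so p = 3 is ramified.

p ramifies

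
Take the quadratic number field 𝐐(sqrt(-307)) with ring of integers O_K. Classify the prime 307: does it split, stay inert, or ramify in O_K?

Since -307 ≡ 1 mod 4, the ring of integers is ℤ[(1+√-307)/2] with discriminant -307.
disc(K) = -307 = 307·(-1), so p = 307 is ramified.

ramified — (307) = 𝔭²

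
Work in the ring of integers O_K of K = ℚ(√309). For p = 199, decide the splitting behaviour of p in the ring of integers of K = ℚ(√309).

309 mod 4 = 1, hence disc K = 309 and O_K = ℤ[(1+√309)/2].
disc(K) = 309 is not divisible by 199; 199 is unramified.
Legendre symbol by Euler's criterion: (309/199) ≡ 309^99 ≡ 198 (mod 199), i.e. (309/199) = -1.
(309/199) = -1, so 199 is inert.

inert — (199) stays prime in O_K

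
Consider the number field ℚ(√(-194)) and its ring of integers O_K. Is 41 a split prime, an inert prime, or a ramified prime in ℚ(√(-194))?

inert

Since -194 ≢ 1 mod 4, the ring of integers is ℤ[√-194] with discriminant 4·(-194) = -776.
disc(K) = -776 is not divisible by 41; 41 is unramified.
Legendre symbol by Euler's criterion: (-194/41) ≡ (-194)^20 ≡ 40 (mod 41), i.e. (-194/41) = -1.
(-194/41) = -1, so 41 is inert.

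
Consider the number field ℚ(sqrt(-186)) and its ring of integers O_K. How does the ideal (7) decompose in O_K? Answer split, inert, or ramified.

-186 mod 4 = 2, hence disc K = 4·(-186) = -744 and O_K = ℤ[√-186].
disc(K) = -744 is not divisible by 7; 7 is unramified.
Euler's criterion: (-186)^3 mod 7 = 6. Thus (-186|7) = -1.
Legendre symbol -1 ⇒ 7 is inert.

7 remains inert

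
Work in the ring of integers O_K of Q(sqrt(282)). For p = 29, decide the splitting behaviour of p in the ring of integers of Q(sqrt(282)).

Since 282 ≢ 1 mod 4, the ring of integers is ℤ[√282] with discriminant 4·282 = 1128.
29 ∤ 1128, so 29 is unramified.
(282/29) = 21^14 mod 29 = 28, giving Legendre symbol -1.
d is a non-residue mod p, hence 29 remains inert in O_K.

29 remains inert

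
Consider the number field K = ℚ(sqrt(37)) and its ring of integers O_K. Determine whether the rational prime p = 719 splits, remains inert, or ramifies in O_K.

splits completely

37 mod 4 = 1, hence disc K = 37 and O_K = ℤ[(1+√37)/2].
disc(K) = 37 is not divisible by 719; 719 is unramified.
Legendre symbol by Euler's criterion: (37/719) ≡ 37^359 ≡ 1 (mod 719), i.e. (37/719) = 1.
Legendre symbol 1 ⇒ 719 is split.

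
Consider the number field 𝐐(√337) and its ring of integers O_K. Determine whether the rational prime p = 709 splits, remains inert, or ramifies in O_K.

remains prime (inert)

337 mod 4 = 1, hence disc K = 337 and O_K = ℤ[(1+√337)/2].
disc(K) = 337 is not divisible by 709; 709 is unramified.
Compute (337/709) via Euler: 337^((709-1)/2) mod 709 = 708, so (337/709) = -1.
Legendre symbol -1 ⇒ 709 is inert.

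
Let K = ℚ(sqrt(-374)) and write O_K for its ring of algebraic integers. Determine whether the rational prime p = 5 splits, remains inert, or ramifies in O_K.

Since -374 ≢ 1 mod 4, the ring of integers is ℤ[√-374] with discriminant 4·(-374) = -1496.
5 ∤ -1496, so 5 is unramified.
Compute (-374/5) via Euler: 1^((5-1)/2) mod 5 = 1, so (-374/5) = 1.
(-374/5) = 1, so 5 splits.

5 splits in O_K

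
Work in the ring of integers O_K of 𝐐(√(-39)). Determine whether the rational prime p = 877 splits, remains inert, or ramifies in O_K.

inert

d = -39 ≡ 1 (mod 4), so O_K = ℤ[(1+√-39)/2] and disc(K) = d = -39.
877 ∤ -39, so 877 is unramified.
Compute (-39/877) via Euler: 838^((877-1)/2) mod 877 = 876, so (-39/877) = -1.
(-39/877) = -1, so 877 is inert.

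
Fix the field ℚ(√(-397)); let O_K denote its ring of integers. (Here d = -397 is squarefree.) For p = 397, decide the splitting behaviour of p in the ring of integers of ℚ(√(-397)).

d = -397 ≡ 3 (mod 4), so O_K = ℤ[√-397] and disc(K) = 4d = -1588.
397 divides disc(K) = -1588, so 397 ramifies.

ramified — (397) = 𝔭²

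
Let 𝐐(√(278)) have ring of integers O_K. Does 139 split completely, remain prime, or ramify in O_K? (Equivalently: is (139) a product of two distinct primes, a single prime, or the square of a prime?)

p ramifies

278 mod 4 = 2, hence disc K = 4·278 = 1112 and O_K = ℤ[√278].
Ramification test: 139 | 1112. The prime 139 ramifies in K.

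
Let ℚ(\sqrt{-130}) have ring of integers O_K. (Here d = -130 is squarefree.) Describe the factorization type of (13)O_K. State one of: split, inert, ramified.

ramified

Since -130 ≢ 1 mod 4, the ring of integers is ℤ[√-130] with discriminant 4·(-130) = -520.
disc(K) = -520 = 13·(-40), so p = 13 is ramified.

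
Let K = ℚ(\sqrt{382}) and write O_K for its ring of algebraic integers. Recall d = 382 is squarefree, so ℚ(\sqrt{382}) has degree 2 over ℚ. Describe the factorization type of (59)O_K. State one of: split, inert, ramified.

d = 382 ≡ 2 (mod 4), so O_K = ℤ[√382] and disc(K) = 4d = 1528.
disc(K) = 1528 is not divisible by 59; 59 is unramified.
Legendre symbol by Euler's criterion: (382/59) ≡ 382^29 ≡ 1 (mod 59), i.e. (382/59) = 1.
d is a quadratic residue mod p, hence 59 splits in O_K.

p splits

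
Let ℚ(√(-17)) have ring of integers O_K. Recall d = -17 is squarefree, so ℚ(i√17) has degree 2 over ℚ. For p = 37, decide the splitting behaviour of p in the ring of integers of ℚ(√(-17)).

Since -17 ≢ 1 mod 4, the ring of integers is ℤ[√-17] with discriminant 4·(-17) = -68.
Since gcd(37, -68) = 1 the prime 37 does not ramify.
Euler's criterion: (-17)^18 mod 37 = 36. Thus (-17|37) = -1.
d is a non-residue mod p, hence 37 remains inert in O_K.

remains prime (inert)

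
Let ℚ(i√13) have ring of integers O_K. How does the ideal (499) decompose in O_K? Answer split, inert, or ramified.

split

-13 mod 4 = 3, hence disc K = 4·(-13) = -52 and O_K = ℤ[√-13].
disc(K) = -52 is not divisible by 499; 499 is unramified.
(-13/499) = 486^249 mod 499 = 1, giving Legendre symbol 1.
(-13/499) = 1, so 499 splits.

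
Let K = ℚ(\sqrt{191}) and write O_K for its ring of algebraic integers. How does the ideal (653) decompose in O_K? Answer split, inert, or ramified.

split — (653) = 𝔭₁𝔭₂ with 𝔭₁ ≠ 𝔭₂

191 mod 4 = 3, hence disc K = 4·191 = 764 and O_K = ℤ[√191].
disc(K) = 764 is not divisible by 653; 653 is unramified.
Compute (191/653) via Euler: 191^((653-1)/2) mod 653 = 1, so (191/653) = 1.
Legendre symbol 1 ⇒ 653 is split.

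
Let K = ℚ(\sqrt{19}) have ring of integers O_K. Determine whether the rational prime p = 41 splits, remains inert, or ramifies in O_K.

inert — (41) stays prime in O_K

19 mod 4 = 3, hence disc K = 4·19 = 76 and O_K = ℤ[√19].
41 ∤ 76, so 41 is unramified.
(19/41) = 19^20 mod 41 = 40, giving Legendre symbol -1.
Legendre symbol -1 ⇒ 41 is inert.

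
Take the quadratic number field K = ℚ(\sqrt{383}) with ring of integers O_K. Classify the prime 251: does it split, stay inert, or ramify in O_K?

251 remains inert

d = 383 ≡ 3 (mod 4), so O_K = ℤ[√383] and disc(K) = 4d = 1532.
251 ∤ 1532, so 251 is unramified.
(383/251) = 132^125 mod 251 = 250, giving Legendre symbol -1.
Legendre symbol -1 ⇒ 251 is inert.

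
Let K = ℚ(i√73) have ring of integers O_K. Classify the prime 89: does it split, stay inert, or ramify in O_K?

d = -73 ≡ 3 (mod 4), so O_K = ℤ[√-73] and disc(K) = 4d = -292.
89 ∤ -292, so 89 is unramified.
Legendre symbol by Euler's criterion: (-73/89) ≡ (-73)^44 ≡ 1 (mod 89), i.e. (-73/89) = 1.
(-73/89) = 1, so 89 splits.

89 splits in O_K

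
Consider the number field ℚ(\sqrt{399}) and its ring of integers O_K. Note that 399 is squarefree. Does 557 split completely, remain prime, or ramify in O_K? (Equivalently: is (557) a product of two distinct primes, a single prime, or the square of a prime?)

d = 399 ≡ 3 (mod 4), so O_K = ℤ[√399] and disc(K) = 4d = 1596.
557 ∤ 1596, so 557 is unramified.
Euler's criterion: 399^278 mod 557 = 556. Thus (399|557) = -1.
(399/557) = -1, so 557 is inert.

p is inert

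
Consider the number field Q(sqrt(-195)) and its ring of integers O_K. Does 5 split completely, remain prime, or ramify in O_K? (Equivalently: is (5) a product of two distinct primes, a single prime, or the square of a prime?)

ramified

d = -195 ≡ 1 (mod 4), so O_K = ℤ[(1+√-195)/2] and disc(K) = d = -195.
5 divides disc(K) = -195, so 5 ramifies.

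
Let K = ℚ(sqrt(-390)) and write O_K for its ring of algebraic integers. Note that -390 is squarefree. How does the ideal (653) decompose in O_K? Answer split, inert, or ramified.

Since -390 ≢ 1 mod 4, the ring of integers is ℤ[√-390] with discriminant 4·(-390) = -1560.
Since gcd(653, -1560) = 1 the prime 653 does not ramify.
Compute (-390/653) via Euler: 263^((653-1)/2) mod 653 = 652, so (-390/653) = -1.
Legendre symbol -1 ⇒ 653 is inert.

inert — (653) stays prime in O_K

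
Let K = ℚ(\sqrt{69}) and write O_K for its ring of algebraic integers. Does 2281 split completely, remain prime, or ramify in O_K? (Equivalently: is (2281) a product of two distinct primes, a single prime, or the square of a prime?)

Since 69 ≡ 1 mod 4, the ring of integers is ℤ[(1+√69)/2] with discriminant 69.
Since gcd(2281, 69) = 1 the prime 2281 does not ramify.
(69/2281) = 69^1140 mod 2281 = 1, giving Legendre symbol 1.
(69/2281) = 1, so 2281 splits.

split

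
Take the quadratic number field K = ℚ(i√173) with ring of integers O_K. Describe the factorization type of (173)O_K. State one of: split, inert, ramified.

ramifies in O_K

Since -173 ≢ 1 mod 4, the ring of integers is ℤ[√-173] with discriminant 4·(-173) = -692.
disc(K) = -692 = 173·(-4), so p = 173 is ramified.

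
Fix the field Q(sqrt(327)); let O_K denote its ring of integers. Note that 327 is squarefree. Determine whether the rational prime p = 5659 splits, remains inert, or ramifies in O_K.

327 mod 4 = 3, hence disc K = 4·327 = 1308 and O_K = ℤ[√327].
5659 ∤ 1308, so 5659 is unramified.
(327/5659) = 327^2829 mod 5659 = 5658, giving Legendre symbol -1.
d is a non-residue mod p, hence 5659 remains inert in O_K.

5659 remains inert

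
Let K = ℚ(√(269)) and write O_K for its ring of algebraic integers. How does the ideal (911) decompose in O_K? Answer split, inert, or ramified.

remains prime (inert)

Since 269 ≡ 1 mod 4, the ring of integers is ℤ[(1+√269)/2] with discriminant 269.
911 ∤ 269, so 911 is unramified.
Legendre symbol by Euler's criterion: (269/911) ≡ 269^455 ≡ 910 (mod 911), i.e. (269/911) = -1.
d is a non-residue mod p, hence 911 remains inert in O_K.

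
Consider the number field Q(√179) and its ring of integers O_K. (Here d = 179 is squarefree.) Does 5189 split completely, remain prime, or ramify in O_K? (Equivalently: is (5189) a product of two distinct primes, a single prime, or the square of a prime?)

split

d = 179 ≡ 3 (mod 4), so O_K = ℤ[√179] and disc(K) = 4d = 716.
disc(K) = 716 is not divisible by 5189; 5189 is unramified.
Euler's criterion: 179^2594 mod 5189 = 1. Thus (179|5189) = 1.
(179/5189) = 1, so 5189 splits.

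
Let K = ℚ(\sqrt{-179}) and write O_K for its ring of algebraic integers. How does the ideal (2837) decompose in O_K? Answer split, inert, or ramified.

d = -179 ≡ 1 (mod 4), so O_K = ℤ[(1+√-179)/2] and disc(K) = d = -179.
disc(K) = -179 is not divisible by 2837; 2837 is unramified.
Legendre symbol by Euler's criterion: (-179/2837) ≡ (-179)^1418 ≡ 2836 (mod 2837), i.e. (-179/2837) = -1.
d is a non-residue mod p, hence 2837 remains inert in O_K.

2837 remains inert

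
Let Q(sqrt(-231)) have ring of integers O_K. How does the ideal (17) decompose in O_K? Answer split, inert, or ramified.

d = -231 ≡ 1 (mod 4), so O_K = ℤ[(1+√-231)/2] and disc(K) = d = -231.
disc(K) = -231 is not divisible by 17; 17 is unramified.
Euler's criterion: (-231)^8 mod 17 = 16. Thus (-231|17) = -1.
Legendre symbol -1 ⇒ 17 is inert.

17 remains inert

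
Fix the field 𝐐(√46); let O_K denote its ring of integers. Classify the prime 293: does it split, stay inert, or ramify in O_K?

46 mod 4 = 2, hence disc K = 4·46 = 184 and O_K = ℤ[√46].
293 ∤ 184, so 293 is unramified.
Euler's criterion: 46^146 mod 293 = 1. Thus (46|293) = 1.
d is a quadratic residue mod p, hence 293 splits in O_K.

293 splits in O_K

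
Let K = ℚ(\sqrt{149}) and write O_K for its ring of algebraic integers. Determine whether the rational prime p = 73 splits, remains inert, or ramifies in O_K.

149 mod 4 = 1, hence disc K = 149 and O_K = ℤ[(1+√149)/2].
73 ∤ 149, so 73 is unramified.
(149/73) = 3^36 mod 73 = 1, giving Legendre symbol 1.
(149/73) = 1, so 73 splits.

73 splits in O_K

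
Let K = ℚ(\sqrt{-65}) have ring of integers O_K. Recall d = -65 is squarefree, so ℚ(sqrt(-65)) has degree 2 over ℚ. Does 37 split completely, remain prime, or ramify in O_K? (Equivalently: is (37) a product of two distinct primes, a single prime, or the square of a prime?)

37 splits in O_K

-65 mod 4 = 3, hence disc K = 4·(-65) = -260 and O_K = ℤ[√-65].
disc(K) = -260 is not divisible by 37; 37 is unramified.
Compute (-65/37) via Euler: 9^((37-1)/2) mod 37 = 1, so (-65/37) = 1.
Legendre symbol 1 ⇒ 37 is split.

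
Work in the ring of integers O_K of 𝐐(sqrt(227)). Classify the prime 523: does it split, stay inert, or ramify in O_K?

inert

Since 227 ≢ 1 mod 4, the ring of integers is ℤ[√227] with discriminant 4·227 = 908.
523 ∤ 908, so 523 is unramified.
Compute (227/523) via Euler: 227^((523-1)/2) mod 523 = 522, so (227/523) = -1.
(227/523) = -1, so 523 is inert.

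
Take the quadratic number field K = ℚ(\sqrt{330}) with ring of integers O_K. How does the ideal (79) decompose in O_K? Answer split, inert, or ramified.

330 mod 4 = 2, hence disc K = 4·330 = 1320 and O_K = ℤ[√330].
Since gcd(79, 1320) = 1 the prime 79 does not ramify.
(330/79) = 14^39 mod 79 = 78, giving Legendre symbol -1.
d is a non-residue mod p, hence 79 remains inert in O_K.

inert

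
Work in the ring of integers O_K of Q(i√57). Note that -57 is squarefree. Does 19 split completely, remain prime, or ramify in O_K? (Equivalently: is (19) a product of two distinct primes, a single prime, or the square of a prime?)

ramifies in O_K

d = -57 ≡ 3 (mod 4), so O_K = ℤ[√-57] and disc(K) = 4d = -228.
19 divides disc(K) = -228, so 19 ramifies.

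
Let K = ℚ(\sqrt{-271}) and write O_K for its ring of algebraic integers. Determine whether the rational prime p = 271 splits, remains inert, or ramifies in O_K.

d = -271 ≡ 1 (mod 4), so O_K = ℤ[(1+√-271)/2] and disc(K) = d = -271.
271 divides disc(K) = -271, so 271 ramifies.

ramified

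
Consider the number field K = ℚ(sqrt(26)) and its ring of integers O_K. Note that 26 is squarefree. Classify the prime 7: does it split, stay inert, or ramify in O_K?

inert

26 mod 4 = 2, hence disc K = 4·26 = 104 and O_K = ℤ[√26].
disc(K) = 104 is not divisible by 7; 7 is unramified.
(26/7) = 5^3 mod 7 = 6, giving Legendre symbol -1.
Legendre symbol -1 ⇒ 7 is inert.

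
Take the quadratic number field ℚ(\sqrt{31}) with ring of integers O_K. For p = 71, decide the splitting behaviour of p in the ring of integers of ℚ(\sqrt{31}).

p is inert

31 mod 4 = 3, hence disc K = 4·31 = 124 and O_K = ℤ[√31].
71 ∤ 124, so 71 is unramified.
(31/71) = 31^35 mod 71 = 70, giving Legendre symbol -1.
d is a non-residue mod p, hence 71 remains inert in O_K.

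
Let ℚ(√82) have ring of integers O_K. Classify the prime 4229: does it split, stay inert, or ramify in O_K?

82 mod 4 = 2, hence disc K = 4·82 = 328 and O_K = ℤ[√82].
disc(K) = 328 is not divisible by 4229; 4229 is unramified.
Euler's criterion: 82^2114 mod 4229 = 1. Thus (82|4229) = 1.
(82/4229) = 1, so 4229 splits.

p splits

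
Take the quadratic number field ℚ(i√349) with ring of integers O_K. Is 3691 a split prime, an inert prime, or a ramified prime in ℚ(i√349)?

p is inert

Since -349 ≢ 1 mod 4, the ring of integers is ℤ[√-349] with discriminant 4·(-349) = -1396.
disc(K) = -1396 is not divisible by 3691; 3691 is unramified.
(-349/3691) = 3342^1845 mod 3691 = 3690, giving Legendre symbol -1.
(-349/3691) = -1, so 3691 is inert.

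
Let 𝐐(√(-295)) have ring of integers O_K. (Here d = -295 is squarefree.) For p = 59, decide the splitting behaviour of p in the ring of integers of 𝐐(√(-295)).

Since -295 ≡ 1 mod 4, the ring of integers is ℤ[(1+√-295)/2] with discriminant -295.
59 divides disc(K) = -295, so 59 ramifies.

ramified — (59) = 𝔭²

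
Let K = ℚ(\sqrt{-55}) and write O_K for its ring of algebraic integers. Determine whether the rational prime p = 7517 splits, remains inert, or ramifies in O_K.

p is inert

d = -55 ≡ 1 (mod 4), so O_K = ℤ[(1+√-55)/2] and disc(K) = d = -55.
Since gcd(7517, -55) = 1 the prime 7517 does not ramify.
(-55/7517) = 7462^3758 mod 7517 = 7516, giving Legendre symbol -1.
(-55/7517) = -1, so 7517 is inert.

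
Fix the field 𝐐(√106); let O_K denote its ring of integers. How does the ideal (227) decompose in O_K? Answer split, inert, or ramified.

inert

Since 106 ≢ 1 mod 4, the ring of integers is ℤ[√106] with discriminant 4·106 = 424.
Since gcd(227, 424) = 1 the prime 227 does not ramify.
Euler's criterion: 106^113 mod 227 = 226. Thus (106|227) = -1.
Legendre symbol -1 ⇒ 227 is inert.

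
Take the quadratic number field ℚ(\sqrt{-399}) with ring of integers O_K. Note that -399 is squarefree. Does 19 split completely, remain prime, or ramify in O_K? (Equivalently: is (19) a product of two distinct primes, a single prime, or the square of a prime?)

Since -399 ≡ 1 mod 4, the ring of integers is ℤ[(1+√-399)/2] with discriminant -399.
19 divides disc(K) = -399, so 19 ramifies.

19 is ramified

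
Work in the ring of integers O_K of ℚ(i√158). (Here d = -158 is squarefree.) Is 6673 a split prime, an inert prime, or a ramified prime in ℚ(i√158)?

remains prime (inert)

d = -158 ≡ 2 (mod 4), so O_K = ℤ[√-158] and disc(K) = 4d = -632.
Since gcd(6673, -632) = 1 the prime 6673 does not ramify.
(-158/6673) = 6515^3336 mod 6673 = 6672, giving Legendre symbol -1.
Legendre symbol -1 ⇒ 6673 is inert.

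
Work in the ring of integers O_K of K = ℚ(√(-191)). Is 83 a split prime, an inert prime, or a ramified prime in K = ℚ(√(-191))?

remains prime (inert)

Since -191 ≡ 1 mod 4, the ring of integers is ℤ[(1+√-191)/2] with discriminant -191.
disc(K) = -191 is not divisible by 83; 83 is unramified.
Legendre symbol by Euler's criterion: (-191/83) ≡ (-191)^41 ≡ 82 (mod 83), i.e. (-191/83) = -1.
Legendre symbol -1 ⇒ 83 is inert.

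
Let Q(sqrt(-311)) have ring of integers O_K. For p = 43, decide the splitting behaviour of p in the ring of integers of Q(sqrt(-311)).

Since -311 ≡ 1 mod 4, the ring of integers is ℤ[(1+√-311)/2] with discriminant -311.
43 ∤ -311, so 43 is unramified.
(-311/43) = 33^21 mod 43 = 42, giving Legendre symbol -1.
d is a non-residue mod p, hence 43 remains inert in O_K.

remains prime (inert)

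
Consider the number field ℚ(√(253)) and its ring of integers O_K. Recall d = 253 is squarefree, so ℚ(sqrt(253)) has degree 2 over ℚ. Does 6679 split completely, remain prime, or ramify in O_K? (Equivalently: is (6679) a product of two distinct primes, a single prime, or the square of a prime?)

inert — (6679) stays prime in O_K

253 mod 4 = 1, hence disc K = 253 and O_K = ℤ[(1+√253)/2].
disc(K) = 253 is not divisible by 6679; 6679 is unramified.
Compute (253/6679) via Euler: 253^((6679-1)/2) mod 6679 = 6678, so (253/6679) = -1.
Legendre symbol -1 ⇒ 6679 is inert.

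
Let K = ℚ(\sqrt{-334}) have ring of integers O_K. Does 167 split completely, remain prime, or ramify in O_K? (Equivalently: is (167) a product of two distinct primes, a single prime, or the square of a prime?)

Since -334 ≢ 1 mod 4, the ring of integers is ℤ[√-334] with discriminant 4·(-334) = -1336.
167 divides disc(K) = -1336, so 167 ramifies.

167 is ramified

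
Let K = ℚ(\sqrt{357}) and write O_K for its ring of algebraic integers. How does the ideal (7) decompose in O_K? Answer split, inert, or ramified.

7 is ramified

Since 357 ≡ 1 mod 4, the ring of integers is ℤ[(1+√357)/2] with discriminant 357.
disc(K) = 357 = 7·51, so p = 7 is ramified.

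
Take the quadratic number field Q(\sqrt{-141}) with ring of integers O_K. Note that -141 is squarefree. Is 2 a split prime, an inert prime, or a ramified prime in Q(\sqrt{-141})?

-141 mod 4 = 3, hence disc K = 4·(-141) = -564 and O_K = ℤ[√-141].
2 divides disc(K) = -564, so 2 ramifies.

ramified — (2) = 𝔭²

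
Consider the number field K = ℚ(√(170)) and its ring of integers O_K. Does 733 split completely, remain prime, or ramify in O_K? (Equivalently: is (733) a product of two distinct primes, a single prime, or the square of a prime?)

split

170 mod 4 = 2, hence disc K = 4·170 = 680 and O_K = ℤ[√170].
Since gcd(733, 680) = 1 the prime 733 does not ramify.
(170/733) = 170^366 mod 733 = 1, giving Legendre symbol 1.
(170/733) = 1, so 733 splits.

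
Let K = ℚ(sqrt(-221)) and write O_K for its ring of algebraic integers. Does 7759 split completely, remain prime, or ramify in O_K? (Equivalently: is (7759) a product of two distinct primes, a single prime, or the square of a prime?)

Since -221 ≢ 1 mod 4, the ring of integers is ℤ[√-221] with discriminant 4·(-221) = -884.
7759 ∤ -884, so 7759 is unramified.
(-221/7759) = 7538^3879 mod 7759 = 7758, giving Legendre symbol -1.
Legendre symbol -1 ⇒ 7759 is inert.

inert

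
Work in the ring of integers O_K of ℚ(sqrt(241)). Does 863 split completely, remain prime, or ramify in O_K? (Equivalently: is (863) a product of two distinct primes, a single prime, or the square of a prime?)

inert — (863) stays prime in O_K

241 mod 4 = 1, hence disc K = 241 and O_K = ℤ[(1+√241)/2].
disc(K) = 241 is not divisible by 863; 863 is unramified.
Legendre symbol by Euler's criterion: (241/863) ≡ 241^431 ≡ 862 (mod 863), i.e. (241/863) = -1.
(241/863) = -1, so 863 is inert.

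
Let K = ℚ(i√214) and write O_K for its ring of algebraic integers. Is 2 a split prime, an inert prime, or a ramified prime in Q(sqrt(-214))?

d = -214 ≡ 2 (mod 4), so O_K = ℤ[√-214] and disc(K) = 4d = -856.
2 divides disc(K) = -856, so 2 ramifies.

ramified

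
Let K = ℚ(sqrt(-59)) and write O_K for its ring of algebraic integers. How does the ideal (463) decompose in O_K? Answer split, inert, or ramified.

inert — (463) stays prime in O_K

Since -59 ≡ 1 mod 4, the ring of integers is ℤ[(1+√-59)/2] with discriminant -59.
463 ∤ -59, so 463 is unramified.
Legendre symbol by Euler's criterion: (-59/463) ≡ (-59)^231 ≡ 462 (mod 463), i.e. (-59/463) = -1.
d is a non-residue mod p, hence 463 remains inert in O_K.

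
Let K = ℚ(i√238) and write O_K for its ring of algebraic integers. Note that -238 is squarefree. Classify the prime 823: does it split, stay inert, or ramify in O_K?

p is inert

-238 mod 4 = 2, hence disc K = 4·(-238) = -952 and O_K = ℤ[√-238].
Since gcd(823, -952) = 1 the prime 823 does not ramify.
Euler's criterion: (-238)^411 mod 823 = 822. Thus (-238|823) = -1.
(-238/823) = -1, so 823 is inert.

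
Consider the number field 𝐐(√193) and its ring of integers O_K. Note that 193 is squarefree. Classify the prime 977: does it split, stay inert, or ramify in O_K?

d = 193 ≡ 1 (mod 4), so O_K = ℤ[(1+√193)/2] and disc(K) = d = 193.
disc(K) = 193 is not divisible by 977; 977 is unramified.
Legendre symbol by Euler's criterion: (193/977) ≡ 193^488 ≡ 1 (mod 977), i.e. (193/977) = 1.
Legendre symbol 1 ⇒ 977 is split.

splits completely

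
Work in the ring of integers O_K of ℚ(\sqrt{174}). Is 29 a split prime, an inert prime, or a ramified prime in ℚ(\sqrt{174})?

p ramifies

d = 174 ≡ 2 (mod 4), so O_K = ℤ[√174] and disc(K) = 4d = 696.
disc(K) = 696 = 29·24, so p = 29 is ramified.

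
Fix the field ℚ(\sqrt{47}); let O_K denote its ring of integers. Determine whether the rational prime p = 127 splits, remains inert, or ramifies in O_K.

d = 47 ≡ 3 (mod 4), so O_K = ℤ[√47] and disc(K) = 4d = 188.
127 ∤ 188, so 127 is unramified.
Legendre symbol by Euler's criterion: (47/127) ≡ 47^63 ≡ 1 (mod 127), i.e. (47/127) = 1.
d is a quadratic residue mod p, hence 127 splits in O_K.

splits completely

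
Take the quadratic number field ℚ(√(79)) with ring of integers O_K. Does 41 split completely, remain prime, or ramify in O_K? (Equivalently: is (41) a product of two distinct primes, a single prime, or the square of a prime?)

inert — (41) stays prime in O_K

79 mod 4 = 3, hence disc K = 4·79 = 316 and O_K = ℤ[√79].
41 ∤ 316, so 41 is unramified.
Compute (79/41) via Euler: 38^((41-1)/2) mod 41 = 40, so (79/41) = -1.
d is a non-residue mod p, hence 41 remains inert in O_K.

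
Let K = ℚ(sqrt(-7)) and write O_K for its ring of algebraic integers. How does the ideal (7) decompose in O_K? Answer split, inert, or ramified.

ramified — (7) = 𝔭²

-7 mod 4 = 1, hence disc K = -7 and O_K = ℤ[(1+√-7)/2].
7 divides disc(K) = -7, so 7 ramifies.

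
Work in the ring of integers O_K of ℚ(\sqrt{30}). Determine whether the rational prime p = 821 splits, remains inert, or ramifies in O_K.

splits completely

d = 30 ≡ 2 (mod 4), so O_K = ℤ[√30] and disc(K) = 4d = 120.
821 ∤ 120, so 821 is unramified.
Euler's criterion: 30^410 mod 821 = 1. Thus (30|821) = 1.
d is a quadratic residue mod p, hence 821 splits in O_K.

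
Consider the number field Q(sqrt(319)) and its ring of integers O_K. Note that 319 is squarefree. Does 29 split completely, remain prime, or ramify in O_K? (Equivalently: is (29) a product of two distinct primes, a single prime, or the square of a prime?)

Since 319 ≢ 1 mod 4, the ring of integers is ℤ[√319] with discriminant 4·319 = 1276.
disc(K) = 1276 = 29·44, so p = 29 is ramified.

ramified — (29) = 𝔭²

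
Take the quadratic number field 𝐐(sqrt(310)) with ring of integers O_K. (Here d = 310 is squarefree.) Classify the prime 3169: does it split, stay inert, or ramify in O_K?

p splits

d = 310 ≡ 2 (mod 4), so O_K = ℤ[√310] and disc(K) = 4d = 1240.
disc(K) = 1240 is not divisible by 3169; 3169 is unramified.
Compute (310/3169) via Euler: 310^((3169-1)/2) mod 3169 = 1, so (310/3169) = 1.
d is a quadratic residue mod p, hence 3169 splits in O_K.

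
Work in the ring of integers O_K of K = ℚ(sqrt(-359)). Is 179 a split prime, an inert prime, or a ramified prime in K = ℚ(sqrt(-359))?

-359 mod 4 = 1, hence disc K = -359 and O_K = ℤ[(1+√-359)/2].
179 ∤ -359, so 179 is unramified.
(-359/179) = 178^89 mod 179 = 178, giving Legendre symbol -1.
(-359/179) = -1, so 179 is inert.

inert — (179) stays prime in O_K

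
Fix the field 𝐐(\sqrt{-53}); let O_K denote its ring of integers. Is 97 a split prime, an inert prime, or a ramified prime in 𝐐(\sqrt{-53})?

-53 mod 4 = 3, hence disc K = 4·(-53) = -212 and O_K = ℤ[√-53].
Since gcd(97, -212) = 1 the prime 97 does not ramify.
(-53/97) = 44^48 mod 97 = 1, giving Legendre symbol 1.
d is a quadratic residue mod p, hence 97 splits in O_K.

split — (97) = 𝔭₁𝔭₂ with 𝔭₁ ≠ 𝔭₂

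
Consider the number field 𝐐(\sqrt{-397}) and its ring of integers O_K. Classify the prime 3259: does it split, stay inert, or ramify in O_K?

-397 mod 4 = 3, hence disc K = 4·(-397) = -1588 and O_K = ℤ[√-397].
Since gcd(3259, -1588) = 1 the prime 3259 does not ramify.
Legendre symbol by Euler's criterion: (-397/3259) ≡ (-397)^1629 ≡ 3258 (mod 3259), i.e. (-397/3259) = -1.
(-397/3259) = -1, so 3259 is inert.

3259 remains inert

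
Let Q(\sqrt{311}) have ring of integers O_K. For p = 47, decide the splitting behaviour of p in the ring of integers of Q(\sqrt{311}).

remains prime (inert)

Since 311 ≢ 1 mod 4, the ring of integers is ℤ[√311] with discriminant 4·311 = 1244.
disc(K) = 1244 is not divisible by 47; 47 is unramified.
Legendre symbol by Euler's criterion: (311/47) ≡ 311^23 ≡ 46 (mod 47), i.e. (311/47) = -1.
Legendre symbol -1 ⇒ 47 is inert.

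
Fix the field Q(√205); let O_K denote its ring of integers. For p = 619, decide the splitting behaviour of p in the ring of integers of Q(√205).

Since 205 ≡ 1 mod 4, the ring of integers is ℤ[(1+√205)/2] with discriminant 205.
619 ∤ 205, so 619 is unramified.
Euler's criterion: 205^309 mod 619 = 1. Thus (205|619) = 1.
(205/619) = 1, so 619 splits.

splits completely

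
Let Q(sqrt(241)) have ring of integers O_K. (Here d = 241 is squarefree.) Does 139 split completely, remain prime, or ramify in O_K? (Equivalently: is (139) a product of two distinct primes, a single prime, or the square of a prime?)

p is inert

Since 241 ≡ 1 mod 4, the ring of integers is ℤ[(1+√241)/2] with discriminant 241.
139 ∤ 241, so 139 is unramified.
Legendre symbol by Euler's criterion: (241/139) ≡ 241^69 ≡ 138 (mod 139), i.e. (241/139) = -1.
(241/139) = -1, so 139 is inert.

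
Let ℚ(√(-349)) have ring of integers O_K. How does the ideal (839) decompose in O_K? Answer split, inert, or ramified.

split — (839) = 𝔭₁𝔭₂ with 𝔭₁ ≠ 𝔭₂

d = -349 ≡ 3 (mod 4), so O_K = ℤ[√-349] and disc(K) = 4d = -1396.
Since gcd(839, -1396) = 1 the prime 839 does not ramify.
(-349/839) = 490^419 mod 839 = 1, giving Legendre symbol 1.
(-349/839) = 1, so 839 splits.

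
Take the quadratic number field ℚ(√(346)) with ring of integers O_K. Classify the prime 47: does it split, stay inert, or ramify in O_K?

split — (47) = 𝔭₁𝔭₂ with 𝔭₁ ≠ 𝔭₂

d = 346 ≡ 2 (mod 4), so O_K = ℤ[√346] and disc(K) = 4d = 1384.
47 ∤ 1384, so 47 is unramified.
Legendre symbol by Euler's criterion: (346/47) ≡ 346^23 ≡ 1 (mod 47), i.e. (346/47) = 1.
d is a quadratic residue mod p, hence 47 splits in O_K.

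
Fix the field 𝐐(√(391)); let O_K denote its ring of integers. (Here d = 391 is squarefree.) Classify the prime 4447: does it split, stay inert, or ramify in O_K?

p splits

d = 391 ≡ 3 (mod 4), so O_K = ℤ[√391] and disc(K) = 4d = 1564.
disc(K) = 1564 is not divisible by 4447; 4447 is unramified.
(391/4447) = 391^2223 mod 4447 = 1, giving Legendre symbol 1.
(391/4447) = 1, so 4447 splits.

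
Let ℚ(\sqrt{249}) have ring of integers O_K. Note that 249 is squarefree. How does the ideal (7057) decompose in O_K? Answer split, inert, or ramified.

remains prime (inert)

d = 249 ≡ 1 (mod 4), so O_K = ℤ[(1+√249)/2] and disc(K) = d = 249.
disc(K) = 249 is not divisible by 7057; 7057 is unramified.
Compute (249/7057) via Euler: 249^((7057-1)/2) mod 7057 = 7056, so (249/7057) = -1.
(249/7057) = -1, so 7057 is inert.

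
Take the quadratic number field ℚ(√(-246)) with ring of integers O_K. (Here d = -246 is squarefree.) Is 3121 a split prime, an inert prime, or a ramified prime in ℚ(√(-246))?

3121 splits in O_K

Since -246 ≢ 1 mod 4, the ring of integers is ℤ[√-246] with discriminant 4·(-246) = -984.
disc(K) = -984 is not divisible by 3121; 3121 is unramified.
Legendre symbol by Euler's criterion: (-246/3121) ≡ (-246)^1560 ≡ 1 (mod 3121), i.e. (-246/3121) = 1.
Legendre symbol 1 ⇒ 3121 is split.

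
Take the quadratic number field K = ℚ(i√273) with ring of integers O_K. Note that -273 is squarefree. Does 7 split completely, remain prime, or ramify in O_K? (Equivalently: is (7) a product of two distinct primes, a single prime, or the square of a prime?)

ramifies in O_K

-273 mod 4 = 3, hence disc K = 4·(-273) = -1092 and O_K = ℤ[√-273].
disc(K) = -1092 = 7·(-156), so p = 7 is ramified.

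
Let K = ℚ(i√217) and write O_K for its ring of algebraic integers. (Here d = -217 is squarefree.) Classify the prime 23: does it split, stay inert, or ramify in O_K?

splits completely

Since -217 ≢ 1 mod 4, the ring of integers is ℤ[√-217] with discriminant 4·(-217) = -868.
23 ∤ -868, so 23 is unramified.
Compute (-217/23) via Euler: 13^((23-1)/2) mod 23 = 1, so (-217/23) = 1.
d is a quadratic residue mod p, hence 23 splits in O_K.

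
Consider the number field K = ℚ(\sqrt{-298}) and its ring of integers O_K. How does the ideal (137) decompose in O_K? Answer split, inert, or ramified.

inert — (137) stays prime in O_K

Since -298 ≢ 1 mod 4, the ring of integers is ℤ[√-298] with discriminant 4·(-298) = -1192.
Since gcd(137, -1192) = 1 the prime 137 does not ramify.
Compute (-298/137) via Euler: 113^((137-1)/2) mod 137 = 136, so (-298/137) = -1.
(-298/137) = -1, so 137 is inert.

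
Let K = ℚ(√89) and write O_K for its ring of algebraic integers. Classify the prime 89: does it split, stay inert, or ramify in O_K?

ramified

Since 89 ≡ 1 mod 4, the ring of integers is ℤ[(1+√89)/2] with discriminant 89.
Ramification test: 89 | 89. The prime 89 ramifies in K.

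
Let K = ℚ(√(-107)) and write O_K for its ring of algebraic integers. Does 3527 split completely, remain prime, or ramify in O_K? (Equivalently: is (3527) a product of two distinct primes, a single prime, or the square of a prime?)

-107 mod 4 = 1, hence disc K = -107 and O_K = ℤ[(1+√-107)/2].
disc(K) = -107 is not divisible by 3527; 3527 is unramified.
Euler's criterion: (-107)^1763 mod 3527 = 3526. Thus (-107|3527) = -1.
(-107/3527) = -1, so 3527 is inert.

inert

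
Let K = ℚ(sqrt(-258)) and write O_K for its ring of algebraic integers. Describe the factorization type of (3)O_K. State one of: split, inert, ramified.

p ramifies

Since -258 ≢ 1 mod 4, the ring of integers is ℤ[√-258] with discriminant 4·(-258) = -1032.
3 divides disc(K) = -1032, so 3 ramifies.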